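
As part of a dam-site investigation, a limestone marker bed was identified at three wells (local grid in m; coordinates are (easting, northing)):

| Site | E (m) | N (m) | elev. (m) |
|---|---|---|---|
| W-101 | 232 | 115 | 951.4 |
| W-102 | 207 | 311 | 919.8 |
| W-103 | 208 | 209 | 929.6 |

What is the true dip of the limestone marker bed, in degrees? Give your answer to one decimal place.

29.3°

Two edge vectors: W-101→W-102 = (-25, 196, -31.6), W-101→W-103 = (-24, 94, -21.8).
Normal n = (W-101→W-102) × (W-101→W-103) = (-1302.4, 213.4, 2354).
So ∂z/∂E = −n_x/n_z = 0.55327 and ∂z/∂N = −n_y/n_z = −0.09065.
Gradient magnitude |∇z| = √(a² + b²) = √(0.30611 + 0.00822) = 0.56065.
True dip = arctan(0.56065) = 29.3°, dipping toward W (azimuth ≈ 279°).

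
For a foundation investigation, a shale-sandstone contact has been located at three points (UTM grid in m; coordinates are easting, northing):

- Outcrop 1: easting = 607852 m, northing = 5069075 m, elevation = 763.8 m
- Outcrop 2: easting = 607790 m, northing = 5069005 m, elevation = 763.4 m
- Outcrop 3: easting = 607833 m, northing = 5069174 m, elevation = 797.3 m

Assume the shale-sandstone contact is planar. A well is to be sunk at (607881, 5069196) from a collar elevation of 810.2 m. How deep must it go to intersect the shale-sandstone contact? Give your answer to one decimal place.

Let the plane be z = a·easting + b·northing + c.
Outcrop 2−Outcrop 1: −62a − 70b = −0.4;  Outcrop 3−Outcrop 1: −19a + 99b = 33.5.
Solving gives a = −0.308703803, b = 0.279137654.
Then c = 763.8 − a·607852 − b·5069075 = −1226559.68.
At (607881, 5069196): z_contact = −187655.18 + 1415003.48 − 1226559.68 = 788.62 m.
Depth below ground = 810.2 − 788.62 = 21.6 m.

21.6 m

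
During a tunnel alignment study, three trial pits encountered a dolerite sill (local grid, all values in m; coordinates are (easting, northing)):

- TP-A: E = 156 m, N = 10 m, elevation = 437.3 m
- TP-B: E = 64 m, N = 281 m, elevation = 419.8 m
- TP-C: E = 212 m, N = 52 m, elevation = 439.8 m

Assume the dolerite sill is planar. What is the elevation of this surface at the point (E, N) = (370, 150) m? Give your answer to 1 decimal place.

Let the plane be z = a·E + b·N + c.
TP-B−TP-A: −92a + 271b = −17.5;  TP-C−TP-A: 56a + 42b = 2.5.
Solving gives a = 0.07419, b = −0.03939.
Then c = 437.3 − a·156 − b·10 = 426.12.
At (370, 150): z = 27.4 − 5.9 + 426.12 = 447.7 m.

447.7 m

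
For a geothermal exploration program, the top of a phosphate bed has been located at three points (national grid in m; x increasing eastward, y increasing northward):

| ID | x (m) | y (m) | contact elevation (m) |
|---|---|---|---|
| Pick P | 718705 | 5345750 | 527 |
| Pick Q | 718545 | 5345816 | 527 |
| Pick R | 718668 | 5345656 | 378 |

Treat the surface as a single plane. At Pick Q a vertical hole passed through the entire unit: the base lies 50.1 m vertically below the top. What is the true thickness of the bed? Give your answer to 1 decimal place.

Let the plane be z = a·x + b·y + c.
Pick Q−Pick P: −160a + 66b = 0;  Pick R−Pick P: −37a − 94b = −149.
Solving gives a = 0.56252, b = 1.36369.
|∇z| = √(a²+b²) = 1.47515, so dip δ = arctan(1.47515) = 55.87°.
True thickness = vertical thickness × cos δ = 50.1 × cos 55.87° = 28.1 m.

28.1 m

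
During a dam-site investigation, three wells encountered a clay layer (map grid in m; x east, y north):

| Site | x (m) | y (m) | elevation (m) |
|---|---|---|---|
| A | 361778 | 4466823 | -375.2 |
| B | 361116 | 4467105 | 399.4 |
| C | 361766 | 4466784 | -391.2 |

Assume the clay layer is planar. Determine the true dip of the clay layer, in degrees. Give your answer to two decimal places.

48.05°

Let the plane be z = a·x + b·y + c.
B−A: −662a + 282b = 774.6;  C−A: −12a − 39b = −16.
Solving gives a = −0.87999, b = 0.68102.
Gradient magnitude |∇z| = √(a² + b²) = √(0.77438 + 0.46379) = 1.11273.
True dip = arctan(1.11273) = 48.05°, dipping toward SE (azimuth ≈ 128°).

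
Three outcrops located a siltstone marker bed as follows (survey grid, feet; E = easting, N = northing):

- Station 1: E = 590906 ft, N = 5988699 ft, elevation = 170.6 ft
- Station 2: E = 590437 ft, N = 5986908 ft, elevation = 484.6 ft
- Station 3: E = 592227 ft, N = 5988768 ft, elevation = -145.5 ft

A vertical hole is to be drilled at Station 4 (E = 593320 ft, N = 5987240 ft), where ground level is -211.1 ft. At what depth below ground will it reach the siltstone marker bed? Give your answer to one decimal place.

Let the plane be z = a·E + b·N + c.
Station 2−Station 1: −469a − 1791b = 314;  Station 3−Station 1: 1321a + 69b = −316.1.
Solving gives a = −0.233322234, b = −0.114222151.
Then c = 170.6 − a·590906 − b·5988699 = 822084.19.
At (593320, 5987240): z_contact = −138434.75 − 683875.43 + 822084.19 = -225.99 ft.
Depth below ground = -211.1 − (-225.99) = 14.9 ft.

14.9 ft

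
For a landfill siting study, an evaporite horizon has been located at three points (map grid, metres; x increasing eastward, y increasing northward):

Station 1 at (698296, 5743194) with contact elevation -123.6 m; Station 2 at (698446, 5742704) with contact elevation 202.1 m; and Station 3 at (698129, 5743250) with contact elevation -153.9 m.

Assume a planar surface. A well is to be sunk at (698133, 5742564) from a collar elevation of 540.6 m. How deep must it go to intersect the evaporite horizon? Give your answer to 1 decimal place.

229.0 m

Two edge vectors: Station 1→Station 2 = (150, -490, 325.7), Station 1→Station 3 = (-167, 56, -30.3).
Normal n = (Station 1→Station 2) × (Station 1→Station 3) = (-3392.2, -49846.9, -73430).
So ∂z/∂x = −n_x/n_z = −0.046196378 and ∂z/∂y = −n_y/n_z = −0.678835626.
Intercept c from Station 1: -123.6 + 32258.75 + 3898684.69 = 3930819.84.
At (698133, 5742564): z_contact = −32251.22 − 3898257.03 + 3930819.84 = 311.60 m.
Depth below ground = 540.6 − 311.60 = 229.0 m.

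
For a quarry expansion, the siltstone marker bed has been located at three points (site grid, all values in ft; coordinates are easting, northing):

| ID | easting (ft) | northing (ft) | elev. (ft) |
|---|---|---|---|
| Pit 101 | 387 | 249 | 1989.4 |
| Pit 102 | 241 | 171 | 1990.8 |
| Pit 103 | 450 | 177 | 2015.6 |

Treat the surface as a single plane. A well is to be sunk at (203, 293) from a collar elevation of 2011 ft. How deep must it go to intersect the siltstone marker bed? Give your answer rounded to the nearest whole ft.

Let the plane be z = a·easting + b·northing + c.
Pit 102−Pit 101: −146a − 78b = 1.4;  Pit 103−Pit 101: 63a − 72b = 26.2.
Solving gives a = 0.12594, b = −0.25369.
Then c = 1989.4 − a·387 − b·249 = 2003.83.
At (203, 293): z_contact = 25.6 − 74.3 + 2003.83 = 1955.1 ft.
Depth below ground = 2011 − 1955.1 = 56 ft.

56 ft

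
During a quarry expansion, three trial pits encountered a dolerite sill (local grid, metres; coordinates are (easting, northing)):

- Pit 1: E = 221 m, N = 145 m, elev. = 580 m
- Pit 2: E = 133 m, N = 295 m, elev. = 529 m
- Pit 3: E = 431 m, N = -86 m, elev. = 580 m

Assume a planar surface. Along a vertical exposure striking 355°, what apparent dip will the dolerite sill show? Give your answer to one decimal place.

Let the plane be z = a·E + b·N + c.
Pit 2−Pit 1: −88a + 150b = −51;  Pit 3−Pit 1: 210a − 231b = 0.
Solving gives a = −1.05451, b = −0.95865.
Unit vector along 355° is (sin 355°, cos 355°) = (-0.0872, 0.9962).
Slope in that direction = a·(-0.0872) + b·(0.9962) = −0.86309.
Apparent dip = arctan|0.86309| = 40.8° (true dip is 54.9°, so apparent ≤ true as expected).

40.8°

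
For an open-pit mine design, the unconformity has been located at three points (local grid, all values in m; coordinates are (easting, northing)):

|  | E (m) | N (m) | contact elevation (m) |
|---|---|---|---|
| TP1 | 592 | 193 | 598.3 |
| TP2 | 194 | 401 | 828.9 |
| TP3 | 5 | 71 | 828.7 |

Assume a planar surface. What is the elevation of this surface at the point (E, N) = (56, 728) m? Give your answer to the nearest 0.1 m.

974.1 m

Let the plane be z = a·E + b·N + c.
TP2−TP1: −398a + 208b = 230.6;  TP3−TP1: −587a − 122b = 230.4.
Solving gives a = −0.44568, b = 0.25586.
Then c = 598.3 − a·592 − b·193 = 812.76.
At (56, 728): z = −25.0 + 186.3 + 812.76 = 974.1 m.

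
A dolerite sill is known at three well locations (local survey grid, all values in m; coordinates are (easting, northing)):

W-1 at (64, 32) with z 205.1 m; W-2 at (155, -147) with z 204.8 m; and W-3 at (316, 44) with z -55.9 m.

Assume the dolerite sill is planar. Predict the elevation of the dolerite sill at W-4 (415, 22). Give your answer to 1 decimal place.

Two edge vectors: W-1→W-2 = (91, -179, -0.3), W-1→W-3 = (252, 12, -261).
Normal n = (W-1→W-2) × (W-1→W-3) = (46722.6, 23675.4, 46200).
So ∂z/∂E = −n_x/n_z = −1.01131 and ∂z/∂N = −n_y/n_z = −0.51245.
Intercept c from W-1: 205.1 + 64.72 + 16.40 = 286.22.
At (415, 22): z = −419.7 − 11.3 + 286.22 = -144.7 m.

-144.7 m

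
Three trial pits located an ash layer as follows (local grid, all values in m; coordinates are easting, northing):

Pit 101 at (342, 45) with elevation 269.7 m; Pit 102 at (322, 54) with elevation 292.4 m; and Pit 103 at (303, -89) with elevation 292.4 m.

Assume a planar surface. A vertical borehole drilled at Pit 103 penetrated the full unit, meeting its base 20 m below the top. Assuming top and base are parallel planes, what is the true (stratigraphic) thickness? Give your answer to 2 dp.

Two edge vectors: Pit 101→Pit 102 = (-20, 9, 22.7), Pit 101→Pit 103 = (-39, -134, 22.7).
Normal n = (Pit 101→Pit 102) × (Pit 101→Pit 103) = (3246.1, -431.3, 3031).
So ∂z/∂easting = −n_x/n_z = −1.07097 and ∂z/∂northing = −n_y/n_z = 0.14230.
|∇z| = √(a²+b²) = 1.08038, so dip δ = arctan(1.08038) = 47.21°.
True thickness = vertical thickness × cos δ = 20 × cos 47.21° = 13.59 m.

13.59 m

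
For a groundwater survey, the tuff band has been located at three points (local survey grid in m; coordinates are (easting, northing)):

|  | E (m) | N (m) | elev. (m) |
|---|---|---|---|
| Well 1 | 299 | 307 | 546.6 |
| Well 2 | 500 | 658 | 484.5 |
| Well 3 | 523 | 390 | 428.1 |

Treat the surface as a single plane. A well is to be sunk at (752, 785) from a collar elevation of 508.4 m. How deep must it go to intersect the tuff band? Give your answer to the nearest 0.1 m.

Two edge vectors: Well 1→Well 2 = (201, 351, -62.1), Well 1→Well 3 = (224, 83, -118.5).
Normal n = (Well 1→Well 2) × (Well 1→Well 3) = (-36439.2, 9908.1, -61941).
So ∂z/∂E = −n_x/n_z = −0.58829 and ∂z/∂N = −n_y/n_z = 0.15996.
Intercept c from Well 1: 546.6 + 175.90 − 49.11 = 673.39.
At (752, 785): z_contact = −442.39 + 125.57 + 673.39 = 356.57 m.
Depth below ground = 508.4 − 356.57 = 151.8 m.

151.8 m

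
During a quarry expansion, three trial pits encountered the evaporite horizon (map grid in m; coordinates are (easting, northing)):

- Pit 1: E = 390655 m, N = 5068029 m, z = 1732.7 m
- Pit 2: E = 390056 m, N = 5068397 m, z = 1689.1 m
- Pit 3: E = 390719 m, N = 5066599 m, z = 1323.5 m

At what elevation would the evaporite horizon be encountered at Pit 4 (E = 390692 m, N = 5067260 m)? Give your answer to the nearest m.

1513 m

Two edge vectors: Pit 1→Pit 2 = (-599, 368, -43.6), Pit 1→Pit 3 = (64, -1430, -409.2).
Normal n = (Pit 1→Pit 2) × (Pit 1→Pit 3) = (-212933.6, -247901.2, 833018).
So ∂z/∂E = −n_x/n_z = 0.25561705 and ∂z/∂N = −n_y/n_z = 0.29759405.
Intercept c from Pit 1: 1732.7 − 99858.08 − 1508215.27 = −1606340.65.
At (390692, 5067260): z = 99867.5 + 1507986.4 − 1606340.65 = 1513.3 m.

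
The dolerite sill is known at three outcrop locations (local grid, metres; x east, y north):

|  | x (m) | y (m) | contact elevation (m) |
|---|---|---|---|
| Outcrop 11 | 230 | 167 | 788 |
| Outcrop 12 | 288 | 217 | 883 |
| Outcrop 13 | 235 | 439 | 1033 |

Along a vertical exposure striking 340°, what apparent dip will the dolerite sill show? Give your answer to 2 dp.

Two edge vectors: Outcrop 11→Outcrop 12 = (58, 50, 95), Outcrop 11→Outcrop 13 = (5, 272, 245).
Normal n = (Outcrop 11→Outcrop 12) × (Outcrop 11→Outcrop 13) = (-13590, -13735, 15526).
So ∂z/∂x = −n_x/n_z = 0.87531 and ∂z/∂y = −n_y/n_z = 0.88465.
Unit vector along 340° is (sin 340°, cos 340°) = (-0.3420, 0.9397).
Slope in that direction = a·(-0.3420) + b·(0.9397) = 0.53192.
Apparent dip = arctan|0.53192| = 28.01° (true dip is 51.2°, so apparent ≤ true as expected).

28.01°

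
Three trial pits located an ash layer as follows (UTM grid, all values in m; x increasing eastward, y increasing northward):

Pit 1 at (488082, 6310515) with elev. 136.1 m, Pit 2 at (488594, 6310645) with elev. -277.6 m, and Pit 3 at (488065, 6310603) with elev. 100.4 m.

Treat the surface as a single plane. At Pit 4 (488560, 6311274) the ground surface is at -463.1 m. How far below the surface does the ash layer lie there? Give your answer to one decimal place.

128.5 m

Two edge vectors: Pit 1→Pit 2 = (512, 130, -413.7), Pit 1→Pit 3 = (-17, 88, -35.7).
Normal n = (Pit 1→Pit 2) × (Pit 1→Pit 3) = (31764.6, 25311.3, 47266).
So ∂z/∂x = −n_x/n_z = −0.672039098 and ∂z/∂y = −n_y/n_z = −0.535507553.
Intercept c from Pit 1: 136.1 + 328010.19 + 3379328.45 = 3707474.73.
At (488560, 6311274): z_contact = −328331.42 − 3379734.90 + 3707474.73 = -591.58 m.
Depth below ground = -463.1 − (-591.58) = 128.5 m.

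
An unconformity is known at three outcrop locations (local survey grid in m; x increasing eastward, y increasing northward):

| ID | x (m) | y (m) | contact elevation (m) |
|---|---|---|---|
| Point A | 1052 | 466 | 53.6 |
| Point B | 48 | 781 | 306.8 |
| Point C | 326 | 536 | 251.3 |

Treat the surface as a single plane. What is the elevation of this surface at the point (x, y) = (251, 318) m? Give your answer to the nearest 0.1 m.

Two edge vectors: Point A→Point B = (-1004, 315, 253.2), Point A→Point C = (-726, 70, 197.7).
Normal n = (Point A→Point B) × (Point A→Point C) = (44551.5, 14667.6, 158410).
So ∂z/∂x = −n_x/n_z = −0.281242 and ∂z/∂y = −n_y/n_z = −0.092593.
Intercept c from Point A: 53.6 + 295.87 + 43.15 = 392.61.
At (251, 318): z = −70.6 − 29.4 + 392.61 = 292.6 m.

292.6 m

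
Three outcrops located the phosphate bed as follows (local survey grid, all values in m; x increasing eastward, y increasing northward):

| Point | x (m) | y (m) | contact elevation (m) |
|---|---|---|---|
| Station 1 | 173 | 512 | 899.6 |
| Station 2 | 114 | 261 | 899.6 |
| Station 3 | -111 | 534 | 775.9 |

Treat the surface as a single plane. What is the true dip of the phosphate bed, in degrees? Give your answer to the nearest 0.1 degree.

23.7°

Let the plane be z = a·x + b·y + c.
Station 2−Station 1: −59a − 251b = 0;  Station 3−Station 1: −284a + 22b = −123.7.
Solving gives a = 0.42777, b = −0.10055.
Gradient magnitude |∇z| = √(a² + b²) = √(0.18299 + 0.01011) = 0.43943.
True dip = arctan(0.43943) = 23.7°, dipping toward WNW (azimuth ≈ 283°).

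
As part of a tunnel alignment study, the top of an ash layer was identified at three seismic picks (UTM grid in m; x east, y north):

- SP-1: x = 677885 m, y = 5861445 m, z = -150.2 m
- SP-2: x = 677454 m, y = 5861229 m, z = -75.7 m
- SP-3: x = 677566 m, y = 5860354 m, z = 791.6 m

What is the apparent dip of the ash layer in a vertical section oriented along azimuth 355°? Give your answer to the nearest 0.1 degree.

Let the plane be z = a·x + b·y + c.
SP-2−SP-1: −431a − 216b = 74.5;  SP-3−SP-1: −319a − 1091b = 941.8.
Solving gives a = 0.30437, b = −0.95224.
Unit vector along 355° is (sin 355°, cos 355°) = (-0.0872, 0.9962).
Slope in that direction = a·(-0.0872) + b·(0.9962) = −0.97514.
Apparent dip = arctan|0.97514| = 44.3° (true dip is 45.0°, so apparent ≤ true as expected).

44.3°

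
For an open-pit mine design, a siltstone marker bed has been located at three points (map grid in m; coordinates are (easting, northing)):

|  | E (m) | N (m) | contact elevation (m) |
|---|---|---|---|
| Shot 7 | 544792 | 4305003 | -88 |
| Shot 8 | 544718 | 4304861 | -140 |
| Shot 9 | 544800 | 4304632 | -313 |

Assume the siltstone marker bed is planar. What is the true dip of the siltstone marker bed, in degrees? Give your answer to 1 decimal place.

Let the plane be z = a·E + b·N + c.
Shot 8−Shot 7: −74a − 142b = −52;  Shot 9−Shot 7: 8a − 371b = −225.
Solving gives a = −0.44274, b = 0.59692.
Gradient magnitude |∇z| = √(a² + b²) = √(0.19602 + 0.35632) = 0.74319.
True dip = arctan(0.74319) = 36.6°, dipping toward SE (azimuth ≈ 143°).

36.6°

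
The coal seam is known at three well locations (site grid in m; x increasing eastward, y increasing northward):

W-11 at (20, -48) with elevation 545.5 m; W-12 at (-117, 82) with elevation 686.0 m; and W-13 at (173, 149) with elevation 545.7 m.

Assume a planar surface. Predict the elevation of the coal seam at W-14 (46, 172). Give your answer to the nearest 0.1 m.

631.2 m

Two edge vectors: W-11→W-12 = (-137, 130, 140.5), W-11→W-13 = (153, 197, 0.2).
Normal n = (W-11→W-12) × (W-11→W-13) = (-27652.5, 21523.9, -46879).
So ∂z/∂x = −n_x/n_z = −0.58987 and ∂z/∂y = −n_y/n_z = 0.45914.
Intercept c from W-11: 545.5 + 11.80 + 22.04 = 579.34.
At (46, 172): z = −27.1 + 79.0 + 579.34 = 631.2 m.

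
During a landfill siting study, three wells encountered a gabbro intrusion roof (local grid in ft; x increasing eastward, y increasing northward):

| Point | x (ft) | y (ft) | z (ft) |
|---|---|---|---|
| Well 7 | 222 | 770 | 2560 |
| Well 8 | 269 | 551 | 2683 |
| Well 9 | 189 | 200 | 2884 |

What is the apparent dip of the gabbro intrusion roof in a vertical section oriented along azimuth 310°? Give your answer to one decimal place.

Two edge vectors: Well 7→Well 8 = (47, -219, 123), Well 7→Well 9 = (-33, -570, 324).
Normal n = (Well 7→Well 8) × (Well 7→Well 9) = (-846, -19287, -34017).
So ∂z/∂x = −n_x/n_z = −0.02487 and ∂z/∂y = −n_y/n_z = −0.56698.
Unit vector along 310° is (sin 310°, cos 310°) = (-0.7660, 0.6428).
Slope in that direction = a·(-0.7660) + b·(0.6428) = −0.34540.
Apparent dip = arctan|0.34540| = 19.1° (true dip is 29.6°, so apparent ≤ true as expected).

19.1°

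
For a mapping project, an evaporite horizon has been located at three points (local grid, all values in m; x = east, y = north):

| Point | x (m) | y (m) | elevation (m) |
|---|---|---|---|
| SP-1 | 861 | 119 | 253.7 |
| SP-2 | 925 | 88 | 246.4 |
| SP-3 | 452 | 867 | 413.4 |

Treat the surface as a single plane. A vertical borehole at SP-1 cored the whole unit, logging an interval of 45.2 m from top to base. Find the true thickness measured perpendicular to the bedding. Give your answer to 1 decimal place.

Let the plane be z = a·x + b·y + c.
SP-2−SP-1: 64a − 31b = −7.3;  SP-3−SP-1: −409a + 748b = 159.7.
Solving gives a = −0.01448, b = 0.20558.
|∇z| = √(a²+b²) = 0.20609, so dip δ = arctan(0.20609) = 11.65°.
True thickness = vertical thickness × cos δ = 45.2 × cos 11.65° = 44.3 m.

44.3 m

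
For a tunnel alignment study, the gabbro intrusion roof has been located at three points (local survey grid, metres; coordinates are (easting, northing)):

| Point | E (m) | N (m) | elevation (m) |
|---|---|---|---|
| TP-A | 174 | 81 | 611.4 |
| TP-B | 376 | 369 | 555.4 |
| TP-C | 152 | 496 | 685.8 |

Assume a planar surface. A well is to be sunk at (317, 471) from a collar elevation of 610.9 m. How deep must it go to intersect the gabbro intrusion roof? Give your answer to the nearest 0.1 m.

10.7 m

Two edge vectors: TP-A→TP-B = (202, 288, -56), TP-A→TP-C = (-22, 415, 74.4).
Normal n = (TP-A→TP-B) × (TP-A→TP-C) = (44667.2, -13796.8, 90166).
So ∂z/∂E = −n_x/n_z = −0.49539 and ∂z/∂N = −n_y/n_z = 0.15302.
Intercept c from TP-A: 611.4 + 86.20 − 12.39 = 685.20.
At (317, 471): z_contact = −157.04 + 72.07 + 685.20 = 600.24 m.
Depth below ground = 610.9 − 600.24 = 10.7 m.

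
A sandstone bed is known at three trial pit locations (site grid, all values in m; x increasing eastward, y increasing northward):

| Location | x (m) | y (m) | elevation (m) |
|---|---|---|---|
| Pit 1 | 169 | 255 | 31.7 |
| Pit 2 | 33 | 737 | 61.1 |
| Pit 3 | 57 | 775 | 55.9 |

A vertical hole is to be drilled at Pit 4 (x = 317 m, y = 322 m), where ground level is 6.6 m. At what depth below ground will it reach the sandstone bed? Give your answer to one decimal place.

Two edge vectors: Pit 1→Pit 2 = (-136, 482, 29.4), Pit 1→Pit 3 = (-112, 520, 24.2).
Normal n = (Pit 1→Pit 2) × (Pit 1→Pit 3) = (-3623.6, -1.6, -16736).
So ∂z/∂x = −n_x/n_z = −0.21652 and ∂z/∂y = −n_y/n_z = −0.00010.
Intercept c from Pit 1: 31.7 + 36.59 + 0.02 = 68.32.
At (317, 322): z_contact = −68.64 − 0.03 + 68.32 = -0.35 m.
Depth below ground = 6.6 − (-0.35) = 7.0 m.

7.0 m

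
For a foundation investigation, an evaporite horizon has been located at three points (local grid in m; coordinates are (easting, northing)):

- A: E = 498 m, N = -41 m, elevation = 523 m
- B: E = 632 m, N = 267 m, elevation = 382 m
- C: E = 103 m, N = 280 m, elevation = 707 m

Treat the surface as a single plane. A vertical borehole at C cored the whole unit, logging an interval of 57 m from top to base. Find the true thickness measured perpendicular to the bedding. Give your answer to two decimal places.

Two edge vectors: A→B = (134, 308, -141), A→C = (-395, 321, 184).
Normal n = (A→B) × (A→C) = (101933, 31039, 164674).
So ∂z/∂E = −n_x/n_z = −0.61900 and ∂z/∂N = −n_y/n_z = −0.18849.
|∇z| = √(a²+b²) = 0.64706, so dip δ = arctan(0.64706) = 32.91°.
True thickness = vertical thickness × cos δ = 57 × cos 32.91° = 47.86 m.

47.86 m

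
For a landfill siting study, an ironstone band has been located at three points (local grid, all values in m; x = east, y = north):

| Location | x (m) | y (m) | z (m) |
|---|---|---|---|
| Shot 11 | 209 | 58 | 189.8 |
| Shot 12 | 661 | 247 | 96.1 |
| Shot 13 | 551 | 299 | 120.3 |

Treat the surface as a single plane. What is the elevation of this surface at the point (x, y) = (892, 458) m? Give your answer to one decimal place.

49.8 m

Two edge vectors: Shot 11→Shot 12 = (452, 189, -93.7), Shot 11→Shot 13 = (342, 241, -69.5).
Normal n = (Shot 11→Shot 12) × (Shot 11→Shot 13) = (9446.2, -631.4, 44294).
So ∂z/∂x = −n_x/n_z = −0.21326 and ∂z/∂y = −n_y/n_z = 0.01425.
Intercept c from Shot 11: 189.8 + 44.57 − 0.83 = 233.54.
At (892, 458): z = −190.2 + 6.5 + 233.54 = 49.8 m.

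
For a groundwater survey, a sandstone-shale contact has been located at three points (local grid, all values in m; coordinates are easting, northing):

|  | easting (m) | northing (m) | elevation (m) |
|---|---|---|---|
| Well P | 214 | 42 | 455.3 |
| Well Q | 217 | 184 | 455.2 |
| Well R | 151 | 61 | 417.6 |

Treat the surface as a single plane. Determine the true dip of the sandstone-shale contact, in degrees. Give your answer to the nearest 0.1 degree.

Two edge vectors: Well P→Well Q = (3, 142, -0.1), Well P→Well R = (-63, 19, -37.7).
Normal n = (Well P→Well Q) × (Well P→Well R) = (-5351.5, 119.4, 9003).
So ∂z/∂easting = −n_x/n_z = 0.59441 and ∂z/∂northing = −n_y/n_z = −0.01326.
Gradient magnitude |∇z| = √(a² + b²) = √(0.35333 + 0.00018) = 0.59456.
True dip = arctan(0.59456) = 30.7°, dipping toward W (azimuth ≈ 271°).

30.7°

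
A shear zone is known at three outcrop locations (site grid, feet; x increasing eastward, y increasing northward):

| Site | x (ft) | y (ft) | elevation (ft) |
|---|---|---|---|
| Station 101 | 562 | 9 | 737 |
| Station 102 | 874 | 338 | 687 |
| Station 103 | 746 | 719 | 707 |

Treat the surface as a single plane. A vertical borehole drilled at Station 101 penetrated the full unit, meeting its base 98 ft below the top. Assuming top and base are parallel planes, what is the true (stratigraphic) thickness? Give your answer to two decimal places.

Let the plane be z = a·x + b·y + c.
Station 102−Station 101: 312a + 329b = −50;  Station 103−Station 101: 184a + 710b = −30.
Solving gives a = −0.15921, b = −0.00099.
|∇z| = √(a²+b²) = 0.15921, so dip δ = arctan(0.15921) = 9.05°.
True thickness = vertical thickness × cos δ = 98 × cos 9.05° = 96.78 ft.

96.78 ft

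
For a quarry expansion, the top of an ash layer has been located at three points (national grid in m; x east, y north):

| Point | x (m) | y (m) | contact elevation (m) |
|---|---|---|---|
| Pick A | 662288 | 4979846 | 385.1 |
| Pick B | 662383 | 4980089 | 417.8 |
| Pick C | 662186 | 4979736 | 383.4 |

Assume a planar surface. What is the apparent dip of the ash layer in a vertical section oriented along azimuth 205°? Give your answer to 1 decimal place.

6.1°

Let the plane be z = a·x + b·y + c.
Pick B−Pick A: 95a + 243b = 32.7;  Pick C−Pick A: −102a − 110b = −1.7.
Solving gives a = −0.22209, b = 0.22139.
Unit vector along 205° is (sin 205°, cos 205°) = (-0.4226, -0.9063).
Slope in that direction = a·(-0.4226) + b·(-0.9063) = −0.10679.
Apparent dip = arctan|0.10679| = 6.1° (true dip is 17.4°, so apparent ≤ true as expected).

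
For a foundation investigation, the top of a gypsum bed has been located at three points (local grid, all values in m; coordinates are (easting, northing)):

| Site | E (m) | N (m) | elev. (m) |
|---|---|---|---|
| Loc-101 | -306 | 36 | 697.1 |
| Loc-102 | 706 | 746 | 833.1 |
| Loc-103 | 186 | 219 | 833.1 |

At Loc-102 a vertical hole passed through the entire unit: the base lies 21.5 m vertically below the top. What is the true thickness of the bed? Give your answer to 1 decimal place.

Two edge vectors: Loc-101→Loc-102 = (1012, 710, 136), Loc-101→Loc-103 = (492, 183, 136).
Normal n = (Loc-101→Loc-102) × (Loc-101→Loc-103) = (71672, -70720, -164124).
So ∂z/∂E = −n_x/n_z = 0.43669 and ∂z/∂N = −n_y/n_z = −0.43089.
|∇z| = √(a²+b²) = 0.61349, so dip δ = arctan(0.61349) = 31.53°.
True thickness = vertical thickness × cos δ = 21.5 × cos 31.53° = 18.3 m.

18.3 m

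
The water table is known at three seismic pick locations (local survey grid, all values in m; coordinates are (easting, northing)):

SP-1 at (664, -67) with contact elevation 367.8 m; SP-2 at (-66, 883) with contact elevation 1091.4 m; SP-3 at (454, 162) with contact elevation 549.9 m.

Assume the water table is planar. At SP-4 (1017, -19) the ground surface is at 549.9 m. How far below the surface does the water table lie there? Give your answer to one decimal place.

233.5 m

Let the plane be z = a·E + b·N + c.
SP-2−SP-1: −730a + 950b = 723.6;  SP-3−SP-1: −210a + 229b = 182.1.
Solving gives a = −0.225506, b = 0.588401.
Then c = 367.8 − a·664 − b·-67 = 556.96.
At (1017, -19): z_contact = −229.34 − 11.18 + 556.96 = 316.44 m.
Depth below ground = 549.9 − 316.44 = 233.5 m.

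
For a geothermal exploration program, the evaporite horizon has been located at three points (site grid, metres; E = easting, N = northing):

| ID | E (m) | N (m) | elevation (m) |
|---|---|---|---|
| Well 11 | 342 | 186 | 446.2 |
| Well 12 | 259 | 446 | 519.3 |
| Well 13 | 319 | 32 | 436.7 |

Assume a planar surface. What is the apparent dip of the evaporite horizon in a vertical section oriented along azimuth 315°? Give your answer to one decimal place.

Two edge vectors: Well 11→Well 12 = (-83, 260, 73.1), Well 11→Well 13 = (-23, -154, -9.5).
Normal n = (Well 11→Well 12) × (Well 11→Well 13) = (8787.4, -2469.8, 18762).
So ∂z/∂E = −n_x/n_z = −0.46836 and ∂z/∂N = −n_y/n_z = 0.13164.
Unit vector along 315° is (sin 315°, cos 315°) = (-0.7071, 0.7071).
Slope in that direction = a·(-0.7071) + b·(0.7071) = 0.42426.
Apparent dip = arctan|0.42426| = 23.0° (true dip is 25.9°, so apparent ≤ true as expected).

23.0°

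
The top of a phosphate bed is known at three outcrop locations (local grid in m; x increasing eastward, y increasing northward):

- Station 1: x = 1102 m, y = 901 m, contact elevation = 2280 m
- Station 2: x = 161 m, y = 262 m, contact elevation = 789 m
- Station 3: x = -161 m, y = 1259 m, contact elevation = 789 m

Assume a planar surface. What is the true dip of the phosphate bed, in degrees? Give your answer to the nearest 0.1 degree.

Two edge vectors: Station 1→Station 2 = (-941, -639, -1491), Station 1→Station 3 = (-1263, 358, -1491).
Normal n = (Station 1→Station 2) × (Station 1→Station 3) = (1486527, 480102, -1143935).
So ∂z/∂x = −n_x/n_z = 1.29949 and ∂z/∂y = −n_y/n_z = 0.41969.
Gradient magnitude |∇z| = √(a² + b²) = √(1.68866 + 0.17614) = 1.36558.
True dip = arctan(1.36558) = 53.8°, dipping toward WSW (azimuth ≈ 252°).

53.8°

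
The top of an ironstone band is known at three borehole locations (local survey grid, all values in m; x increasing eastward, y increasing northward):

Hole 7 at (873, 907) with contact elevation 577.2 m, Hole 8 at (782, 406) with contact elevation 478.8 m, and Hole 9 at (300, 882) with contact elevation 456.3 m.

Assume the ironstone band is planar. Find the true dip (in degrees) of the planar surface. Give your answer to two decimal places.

Two edge vectors: Hole 7→Hole 8 = (-91, -501, -98.4), Hole 7→Hole 9 = (-573, -25, -120.9).
Normal n = (Hole 7→Hole 8) × (Hole 7→Hole 9) = (58110.9, 45381.3, -284798).
So ∂z/∂x = −n_x/n_z = 0.20404 and ∂z/∂y = −n_y/n_z = 0.15935.
Gradient magnitude |∇z| = √(a² + b²) = √(0.04163 + 0.02539) = 0.25889.
True dip = arctan(0.25889) = 14.51°, dipping toward SW (azimuth ≈ 232°).

14.51°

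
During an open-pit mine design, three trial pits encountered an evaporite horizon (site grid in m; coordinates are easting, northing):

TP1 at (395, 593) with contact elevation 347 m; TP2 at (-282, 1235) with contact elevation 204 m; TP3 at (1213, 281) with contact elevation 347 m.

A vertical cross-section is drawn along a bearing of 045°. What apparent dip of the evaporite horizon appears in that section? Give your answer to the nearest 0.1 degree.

Two edge vectors: TP1→TP2 = (-677, 642, -143), TP1→TP3 = (818, -312, 0).
Normal n = (TP1→TP2) × (TP1→TP3) = (-44616, -116974, -313932).
So ∂z/∂easting = −n_x/n_z = −0.14212 and ∂z/∂northing = −n_y/n_z = −0.37261.
Unit vector along 045° is (sin 45°, cos 45°) = (0.7071, 0.7071).
Slope in that direction = a·(0.7071) + b·(0.7071) = −0.36397.
Apparent dip = arctan|0.36397| = 20.0° (true dip is 21.7°, so apparent ≤ true as expected).

20.0°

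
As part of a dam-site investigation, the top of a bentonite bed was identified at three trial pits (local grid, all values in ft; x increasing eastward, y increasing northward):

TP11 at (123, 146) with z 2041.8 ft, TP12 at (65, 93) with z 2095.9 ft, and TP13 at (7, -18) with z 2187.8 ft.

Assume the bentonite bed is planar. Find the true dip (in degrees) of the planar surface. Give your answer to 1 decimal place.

36.3°

Let the plane be z = a·x + b·y + c.
TP12−TP11: −58a − 53b = 54.1;  TP13−TP11: −116a − 164b = 146.
Solving gives a = −0.33722, b = −0.65172.
Gradient magnitude |∇z| = √(a² + b²) = √(0.11372 + 0.42474) = 0.73380.
True dip = arctan(0.73380) = 36.3°, dipping toward NNE (azimuth ≈ 027°).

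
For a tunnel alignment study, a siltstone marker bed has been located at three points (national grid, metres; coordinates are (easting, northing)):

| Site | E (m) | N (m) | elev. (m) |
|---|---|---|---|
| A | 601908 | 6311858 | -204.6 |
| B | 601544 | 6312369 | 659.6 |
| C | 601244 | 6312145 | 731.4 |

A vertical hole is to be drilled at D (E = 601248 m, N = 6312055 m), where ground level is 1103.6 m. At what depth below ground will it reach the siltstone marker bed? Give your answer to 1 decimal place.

465.5 m

Two edge vectors: A→B = (-364, 511, 864.2), A→C = (-664, 287, 936).
Normal n = (A→B) × (A→C) = (230270.6, -233124.8, 234836).
So ∂z/∂E = −n_x/n_z = −0.980559199 and ∂z/∂N = −n_y/n_z = 0.992713213.
Intercept c from A: -204.6 + 590206.43 − 6265864.83 = −5675863.01.
At (601248, 6312055): z_contact = −589559.26 + 6266060.40 − 5675863.01 = 638.13 m.
Depth below ground = 1103.6 − 638.13 = 465.5 m.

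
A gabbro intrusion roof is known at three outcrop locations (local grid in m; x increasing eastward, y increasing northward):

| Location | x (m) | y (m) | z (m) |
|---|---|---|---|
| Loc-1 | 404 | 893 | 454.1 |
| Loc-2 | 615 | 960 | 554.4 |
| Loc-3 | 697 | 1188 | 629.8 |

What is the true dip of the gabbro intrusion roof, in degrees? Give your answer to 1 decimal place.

Two edge vectors: Loc-1→Loc-2 = (211, 67, 100.3), Loc-1→Loc-3 = (293, 295, 175.7).
Normal n = (Loc-1→Loc-2) × (Loc-1→Loc-3) = (-17816.6, -7684.8, 42614).
So ∂z/∂x = −n_x/n_z = 0.41809 and ∂z/∂y = −n_y/n_z = 0.18034.
Gradient magnitude |∇z| = √(a² + b²) = √(0.17480 + 0.03252) = 0.45533.
True dip = arctan(0.45533) = 24.5°, dipping toward WSW (azimuth ≈ 247°).

24.5°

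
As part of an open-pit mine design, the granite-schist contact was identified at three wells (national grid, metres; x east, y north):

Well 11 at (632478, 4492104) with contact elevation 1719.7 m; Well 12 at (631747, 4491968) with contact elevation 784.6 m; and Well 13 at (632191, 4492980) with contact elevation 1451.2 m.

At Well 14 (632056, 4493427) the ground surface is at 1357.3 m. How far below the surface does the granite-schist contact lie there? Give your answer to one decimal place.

28.7 m

Two edge vectors: Well 11→Well 12 = (-731, -136, -935.1), Well 11→Well 13 = (-287, 876, -268.5).
Normal n = (Well 11→Well 12) × (Well 11→Well 13) = (855663.6, 72100.2, -679388).
So ∂z/∂x = −n_x/n_z = 1.259462340 and ∂z/∂y = −n_y/n_z = 0.106125219.
Intercept c from Well 11: 1719.7 − 796582.22 − 476725.52 = −1271588.04.
At (632056, 4493427): z_contact = 796050.73 + 476865.92 − 1271588.04 = 1328.61 m.
Depth below ground = 1357.3 − 1328.61 = 28.7 m.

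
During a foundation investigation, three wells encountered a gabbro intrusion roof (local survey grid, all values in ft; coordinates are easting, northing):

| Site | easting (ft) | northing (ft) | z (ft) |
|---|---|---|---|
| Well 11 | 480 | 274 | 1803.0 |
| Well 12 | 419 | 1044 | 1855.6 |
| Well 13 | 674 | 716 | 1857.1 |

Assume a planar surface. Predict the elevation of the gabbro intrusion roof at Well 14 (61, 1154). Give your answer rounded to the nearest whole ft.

1827 ft

Two edge vectors: Well 11→Well 12 = (-61, 770, 52.6), Well 11→Well 13 = (194, 442, 54.1).
Normal n = (Well 11→Well 12) × (Well 11→Well 13) = (18407.8, 13504.5, -176342).
So ∂z/∂easting = −n_x/n_z = 0.10439 and ∂z/∂northing = −n_y/n_z = 0.07658.
Intercept c from Well 11: 1803 − 50.11 − 20.98 = 1731.91.
At (61, 1154): z = 6.4 + 88.4 + 1731.91 = 1826.7 ft.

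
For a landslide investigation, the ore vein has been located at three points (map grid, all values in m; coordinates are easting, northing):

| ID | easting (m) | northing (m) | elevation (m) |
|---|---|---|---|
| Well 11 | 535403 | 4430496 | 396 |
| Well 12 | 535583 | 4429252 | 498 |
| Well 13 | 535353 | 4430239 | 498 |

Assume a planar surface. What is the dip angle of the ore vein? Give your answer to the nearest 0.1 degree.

Let the plane be z = a·easting + b·northing + c.
Well 12−Well 11: 180a − 1244b = 102;  Well 13−Well 11: −50a − 257b = 102.
Solving gives a = −0.92821, b = −0.21630.
Gradient magnitude |∇z| = √(a² + b²) = √(0.86158 + 0.04679) = 0.95308.
True dip = arctan(0.95308) = 43.6°, dipping toward ENE (azimuth ≈ 077°).

43.6°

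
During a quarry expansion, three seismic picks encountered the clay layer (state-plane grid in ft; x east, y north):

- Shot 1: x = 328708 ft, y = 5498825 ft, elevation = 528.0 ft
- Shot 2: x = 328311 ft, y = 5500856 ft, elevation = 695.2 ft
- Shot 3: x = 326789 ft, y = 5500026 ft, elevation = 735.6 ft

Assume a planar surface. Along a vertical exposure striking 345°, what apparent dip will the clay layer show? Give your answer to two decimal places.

4.80°

Two edge vectors: Shot 1→Shot 2 = (-397, 2031, 167.2), Shot 1→Shot 3 = (-1919, 1201, 207.6).
Normal n = (Shot 1→Shot 2) × (Shot 1→Shot 3) = (220828.4, -238439.6, 3420692).
So ∂z/∂x = −n_x/n_z = −0.06456 and ∂z/∂y = −n_y/n_z = 0.06971.
Unit vector along 345° is (sin 345°, cos 345°) = (-0.2588, 0.9659).
Slope in that direction = a·(-0.2588) + b·(0.9659) = 0.08404.
Apparent dip = arctan|0.08404| = 4.80° (true dip is 5.4°, so apparent ≤ true as expected).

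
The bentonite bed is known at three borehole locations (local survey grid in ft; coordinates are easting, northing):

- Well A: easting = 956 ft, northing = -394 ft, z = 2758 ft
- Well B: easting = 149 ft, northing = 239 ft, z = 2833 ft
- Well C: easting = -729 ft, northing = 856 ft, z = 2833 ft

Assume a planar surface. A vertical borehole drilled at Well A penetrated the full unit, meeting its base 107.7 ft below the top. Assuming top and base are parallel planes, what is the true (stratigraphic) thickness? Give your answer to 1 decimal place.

62.9 ft

Two edge vectors: Well A→Well B = (-807, 633, 75), Well A→Well C = (-1685, 1250, 75).
Normal n = (Well A→Well B) × (Well A→Well C) = (-46275, -65850, 57855).
So ∂z/∂easting = −n_x/n_z = 0.79984 and ∂z/∂northing = −n_y/n_z = 1.13819.
|∇z| = √(a²+b²) = 1.39112, so dip δ = arctan(1.39112) = 54.29°.
True thickness = vertical thickness × cos δ = 107.7 × cos 54.29° = 62.9 ft.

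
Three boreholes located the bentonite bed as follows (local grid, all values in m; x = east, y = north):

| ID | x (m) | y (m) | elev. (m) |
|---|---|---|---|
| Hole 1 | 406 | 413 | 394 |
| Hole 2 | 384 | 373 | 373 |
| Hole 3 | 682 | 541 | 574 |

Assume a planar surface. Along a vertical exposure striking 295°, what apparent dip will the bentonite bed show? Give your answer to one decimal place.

21.9°

Two edge vectors: Hole 1→Hole 2 = (-22, -40, -21), Hole 1→Hole 3 = (276, 128, 180).
Normal n = (Hole 1→Hole 2) × (Hole 1→Hole 3) = (-4512, -1836, 8224).
So ∂z/∂x = −n_x/n_z = 0.54864 and ∂z/∂y = −n_y/n_z = 0.22325.
Unit vector along 295° is (sin 295°, cos 295°) = (-0.9063, 0.4226).
Slope in that direction = a·(-0.9063) + b·(0.4226) = −0.40289.
Apparent dip = arctan|0.40289| = 21.9° (true dip is 30.6°, so apparent ≤ true as expected).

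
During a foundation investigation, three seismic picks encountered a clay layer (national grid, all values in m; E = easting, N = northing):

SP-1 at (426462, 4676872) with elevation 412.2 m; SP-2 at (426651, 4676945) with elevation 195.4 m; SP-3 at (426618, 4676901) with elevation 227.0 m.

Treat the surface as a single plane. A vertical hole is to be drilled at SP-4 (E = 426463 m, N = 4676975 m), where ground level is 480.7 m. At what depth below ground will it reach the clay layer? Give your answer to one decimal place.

49.1 m

Two edge vectors: SP-1→SP-2 = (189, 73, -216.8), SP-1→SP-3 = (156, 29, -185.2).
Normal n = (SP-1→SP-2) × (SP-1→SP-3) = (-7232.4, 1182, -5907).
So ∂z/∂E = −n_x/n_z = −1.224377857 and ∂z/∂N = −n_y/n_z = 0.200101574.
Intercept c from SP-1: 412.2 + 522150.63 − 935849.45 = −413286.62.
At (426463, 4676975): z_contact = −522151.85 + 935870.06 − 413286.62 = 431.59 m.
Depth below ground = 480.7 − 431.59 = 49.1 m.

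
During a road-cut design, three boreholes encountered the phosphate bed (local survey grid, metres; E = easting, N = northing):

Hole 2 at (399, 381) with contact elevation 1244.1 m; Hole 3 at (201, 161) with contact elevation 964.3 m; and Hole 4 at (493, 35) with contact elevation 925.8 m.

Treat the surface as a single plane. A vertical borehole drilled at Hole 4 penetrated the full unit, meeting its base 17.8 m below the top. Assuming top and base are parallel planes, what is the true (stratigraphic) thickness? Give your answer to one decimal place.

Two edge vectors: Hole 2→Hole 3 = (-198, -220, -279.8), Hole 2→Hole 4 = (94, -346, -318.3).
Normal n = (Hole 2→Hole 3) × (Hole 2→Hole 4) = (-26784.8, -89324.6, 89188).
So ∂z/∂E = −n_x/n_z = 0.30032 and ∂z/∂N = −n_y/n_z = 1.00153.
|∇z| = √(a²+b²) = 1.04559, so dip δ = arctan(1.04559) = 46.28°.
True thickness = vertical thickness × cos δ = 17.8 × cos 46.28° = 12.3 m.

12.3 m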